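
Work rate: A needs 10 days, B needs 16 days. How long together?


Rate of A = 1/10 per day
Rate of B = 1/16 per day
Combined rate = 1/10 + 1/16 = 26/160 = 0.1625 per day
Days = 1 / combined rate = 160/26
≈ 6.15 days

6.15 days


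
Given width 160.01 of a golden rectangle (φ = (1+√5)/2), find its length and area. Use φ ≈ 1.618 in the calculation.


φ = (1 + √5) / 2 ≈ 1.618
Length = width × φ = 160.01 × 1.618 = 258.89618
≈ 258.90
Area = width × length = 160.01 × 258.89618 = 41425.9777618 ≈ 41425.98
= Length: 258.90, Area: 41425.98

Length: 258.90, Area: 41425.98


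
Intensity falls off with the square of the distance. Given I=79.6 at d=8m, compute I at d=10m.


I₁d₁² = I₂d₂²
I₂ = I₁ × (d₁/d₂)²
= 79.6 × (8/10)²
= 79.6 × 64/100
= 5094.4/100
= 50.9440

50.9440


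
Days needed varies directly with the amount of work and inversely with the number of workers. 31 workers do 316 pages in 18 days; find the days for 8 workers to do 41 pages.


Days ∝ work / workers, so d₂ = d₁ × (m₁/m₂) × (w₂/w₁)
Workers factor (inverse): 31/8 = 3.8750
Work factor (direct): 41/316 ≈ 0.1297
d₂ = 18 × 31/8 × 41/316 = (18 × 31 × 41) / (8 × 316) = 22878/2528
≈ 9.05 days

9.05 days


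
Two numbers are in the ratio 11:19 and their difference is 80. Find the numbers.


Let A = 11k, B = 19k.
19k - 11k = 80
8k = 80 → k = 80/8 = 10
A = 11×10 = 110, B = 19×10 = 190
= A = 110, B = 190

A = 110, B = 190


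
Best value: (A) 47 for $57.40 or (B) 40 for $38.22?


Deal A: $57.40/47 = $1.2213/unit
Deal B: $38.22/40 = $0.9555/unit
B is cheaper per unit
= Deal B

Deal B


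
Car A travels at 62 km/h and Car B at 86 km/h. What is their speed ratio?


Ratio = 62:86
GCD = 2
Simplified = 31:43
Time ratio (same distance) = 43:31
Speed ratio = 31:43

31:43


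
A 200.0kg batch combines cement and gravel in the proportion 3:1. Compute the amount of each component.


Total parts = 3 + 1 = 4
cement: 200.0 × 3/4 = 150.0kg
gravel: 200.0 × 1/4 = 50.0kg
= 150.0kg and 50.0kg

150.0kg and 50.0kg


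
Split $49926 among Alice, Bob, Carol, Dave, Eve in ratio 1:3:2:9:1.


Total parts = 1 + 3 + 2 + 9 + 1 = 16
Alice: 49926 × 1/16 = 3120.38
Bob: 49926 × 3/16 = 9361.13
Carol: 49926 × 2/16 = 6240.75
Dave: 49926 × 9/16 = 28083.38
Eve: 49926 × 1/16 = 3120.38
= Alice: $3120.38, Bob: $9361.13, Carol: $6240.75, Dave: $28083.38, Eve: $3120.38

Alice: $3120.38, Bob: $9361.13, Carol: $6240.75, Dave: $28083.38, Eve: $3120.38


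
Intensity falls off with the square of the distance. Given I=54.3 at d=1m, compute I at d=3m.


I₁d₁² = I₂d₂²
I₂ = I₁ × (d₁/d₂)²
= 54.3 × (1/3)²
= 54.3 × 1/9
= 54.3/9
≈ 6.0333

6.0333


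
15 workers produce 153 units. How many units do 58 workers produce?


Direct proportion: y/x = constant
k = 153/15 = 10.2000
y₂ = k × 58 = 153 × 58 / 15 = 8874/15
= 591.60

591.60


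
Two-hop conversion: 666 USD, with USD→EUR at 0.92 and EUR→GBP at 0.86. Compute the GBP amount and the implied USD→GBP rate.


Step 1: 666 USD × 0.92 = 612.72 EUR
Step 2: 612.72 EUR × 0.86 = 526.94 GBP
Implied rate USD→GBP = 0.92 × 0.86 = 0.7912
= 526.94 GBP; implied rate 0.7912 GBP/USD

526.94 GBP; implied rate 0.7912 GBP/USD


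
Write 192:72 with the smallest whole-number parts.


GCD(192, 72) = 24
192/24 : 72/24
= 8:3

8:3


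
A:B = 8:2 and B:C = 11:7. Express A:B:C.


Match B: multiply A:B by 11 → 88:22
Multiply B:C by 2 → 22:14
Combined: 88:22:14
GCD = 2
= 44:11:7

44:11:7


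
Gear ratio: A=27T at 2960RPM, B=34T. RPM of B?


Gear ratio = 27:34 = 27:34
RPM_B = RPM_A × (teeth_A / teeth_B)
= 2960 × (27/34)
= 2350.6 RPM

2350.6 RPM


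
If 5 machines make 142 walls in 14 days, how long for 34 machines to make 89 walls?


Days ∝ work / workers, so d₂ = d₁ × (m₁/m₂) × (w₂/w₁)
Workers factor (inverse): 5/34 ≈ 0.1471
Work factor (direct): 89/142 ≈ 0.6268
d₂ = 14 × 5/34 × 89/142 = (14 × 5 × 89) / (34 × 142) = 6230/4828
≈ 1.29 days

1.29 days


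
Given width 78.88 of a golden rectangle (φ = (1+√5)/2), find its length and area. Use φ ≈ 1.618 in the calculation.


φ = (1 + √5) / 2 ≈ 1.618
Length = width × φ = 78.88 × 1.618 = 127.62784
≈ 127.63
Area = width × length = 78.88 × 127.62784 = 10067.2840192 ≈ 10067.28
= Length: 127.63, Area: 10067.28

Length: 127.63, Area: 10067.28


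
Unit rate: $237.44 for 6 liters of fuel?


Unit rate = total / quantity
= 237.44 / 6
= $39.57 per unit

$39.57 per unit


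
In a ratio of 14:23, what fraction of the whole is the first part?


Total parts = 14 + 23 = 37
First part: 14/37 = 14/37
= 14/37

14/37


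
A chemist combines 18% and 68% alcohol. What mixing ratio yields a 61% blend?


Let x parts of 18% mix with y parts of 68%.
18x + 68y = 61(x + y)
18x + 68y = 61x + 61y
x(18 - 61) = y(61 - 68)
x/y = (68 - 61)/(61 - 18) = 7/43
Simplify: 7:43
= 7:43

7:43


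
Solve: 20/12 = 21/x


Cross multiply: 20 × x = 12 × 21
20x = 252
x = 252 / 20
= 12.60

12.60


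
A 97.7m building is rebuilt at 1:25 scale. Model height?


Model size = real / scale
= 97.7 / 25
= 3.9080 m

3.9080 m


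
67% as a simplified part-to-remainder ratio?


67% means 67 parts out of 100; remainder = 33
Part : remainder = 67:33
GCD = 1
= 67:33

67:33


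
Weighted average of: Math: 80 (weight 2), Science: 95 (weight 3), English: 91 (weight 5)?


Numerator = 80×2 + 95×3 + 91×5
= 160 + 285 + 455
= 900
Total weight = 10
Weighted avg = 900/10
= 90.00

90.00


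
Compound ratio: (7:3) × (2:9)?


Compound ratio = (7×2) : (3×9)
= 14:27
GCD = 1
= 14:27

14:27


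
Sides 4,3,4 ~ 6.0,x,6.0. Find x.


Scale factor = 6.0/4 = 1.5
Missing side = 3 × 1.5
= 4.5

4.5


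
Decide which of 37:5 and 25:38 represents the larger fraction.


37/5 = 7.4000
25/38 = 0.6579
7.4000 > 0.6579, so 37:5 is greater
= 37:5

37:5


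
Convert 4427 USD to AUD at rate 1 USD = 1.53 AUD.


Amount × rate = 4427 × 1.53
= 6773.31 AUD

6773.31 AUD


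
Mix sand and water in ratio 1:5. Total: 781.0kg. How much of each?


Total parts = 1 + 5 = 6
sand: 781.0 × 1/6 = 130.2kg
water: 781.0 × 5/6 = 650.8kg
= 130.2kg and 650.8kg

130.2kg and 650.8kg


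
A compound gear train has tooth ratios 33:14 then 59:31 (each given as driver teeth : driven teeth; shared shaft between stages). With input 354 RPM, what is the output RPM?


Stage 1: RPM_B = RPM_A × t_A/t_B = 354 × 33/14 = 11682/14 ≈ 834.43
B and C share a shaft → RPM_C = RPM_B
Stage 2: RPM_D = RPM_C × t_C/t_D = RPM_A × (t_A×t_C)/(t_B×t_D)
Overall ratio = (33×59)/(14×31) = 1947/434
RPM_D = 354 × 1947/434 = 689238/434
≈ 1588.11 RPM

1588.11 RPM


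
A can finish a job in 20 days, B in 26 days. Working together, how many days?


Rate of A = 1/20 per day
Rate of B = 1/26 per day
Combined rate = 1/20 + 1/26 = 46/520 ≈ 0.0885 per day
Days = 1 / combined rate = 520/46
≈ 11.30 days

11.30 days


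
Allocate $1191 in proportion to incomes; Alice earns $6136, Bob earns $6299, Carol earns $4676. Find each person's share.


Total income = 6136 + 6299 + 4676 = $17111
Alice: $1191 × 6136/17111 = $427.09
Bob: $1191 × 6299/17111 = $438.44
Carol: $1191 × 4676/17111 = $325.47
= Alice: $427.09, Bob: $438.44, Carol: $325.47

Alice: $427.09, Bob: $438.44, Carol: $325.47


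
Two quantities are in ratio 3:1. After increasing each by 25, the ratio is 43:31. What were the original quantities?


Let A = 3k, B = 1k.
(3k + 25) / (1k + 25) = 43/31
Cross-multiply: 31(3k + 25) = 43(1k + 25)
93k + 775 = 43k + 1075
93k - 43k = 1075 - 775
50k = 300
k = 300/50 = 6
A = 3×6 = 18, B = 1×6 = 6
= A = 18, B = 6

A = 18, B = 6


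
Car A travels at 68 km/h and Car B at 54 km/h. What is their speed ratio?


Ratio = 68:54
GCD = 2
Simplified = 34:27
Time ratio (same distance) = 27:34
Speed ratio = 34:27

34:27


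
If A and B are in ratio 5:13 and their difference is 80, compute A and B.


Let A = 5k, B = 13k.
13k - 5k = 80
8k = 80 → k = 80/8 = 10
A = 5×10 = 50, B = 13×10 = 130
= A = 50, B = 130

A = 50, B = 130


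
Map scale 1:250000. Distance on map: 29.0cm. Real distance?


Real distance = map distance × scale
= 29.0cm × 250000
= 7250000 cm = 72500.0 m
= 72.500 km

72.500 km


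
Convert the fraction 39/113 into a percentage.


Percentage = (part / whole) × 100
= (39 / 113) × 100
≈ 34.51%

34.51%


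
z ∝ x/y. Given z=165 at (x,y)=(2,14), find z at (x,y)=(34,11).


z = k·x/y
Solve for k using the known point: k = z·y/x = 165×14/2 = 2310/2 = 1155.0000
Now evaluate at x=34, y=11:
z = k × 34 / 11 = (2310 × 34) / (2 × 11) = 78540/22
= 3570.0000

3570.0000


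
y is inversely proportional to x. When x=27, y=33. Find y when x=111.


Inverse proportion: x × y = constant
k = 27 × 33 = 891
y₂ = k / 111 = 891 / 111
= 8.03

8.03


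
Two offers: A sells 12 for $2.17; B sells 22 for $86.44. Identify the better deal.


Deal A: $2.17/12 = $0.1808/unit
Deal B: $86.44/22 = $3.9291/unit
A is cheaper per unit
= Deal A

Deal A


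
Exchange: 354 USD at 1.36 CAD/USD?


Amount × rate = 354 × 1.36
= 481.44 CAD

481.44 CAD


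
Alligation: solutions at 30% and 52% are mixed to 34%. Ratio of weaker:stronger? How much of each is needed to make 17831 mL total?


Let x parts of 30% mix with y parts of 52%.
30x + 52y = 34(x + y)
30x + 52y = 34x + 34y
x(30 - 34) = y(34 - 52)
x/y = (52 - 34)/(34 - 30) = 18/4
Simplify: 9:2
Total parts = 11; one part = 17831/11 = 1621.00 mL
30% solution: 9×1621.00 = 14589.00 mL
52% solution: 2×1621.00 = 3242.00 mL
= ratio 9:2; 14589.00 mL and 3242.00 mL

ratio 9:2; 14589.00 mL and 3242.00 mL


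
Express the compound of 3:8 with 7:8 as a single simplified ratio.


Compound ratio = (3×7) : (8×8)
= 21:64
GCD = 1
= 21:64

21:64


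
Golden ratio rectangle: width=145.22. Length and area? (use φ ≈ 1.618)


φ = (1 + √5) / 2 ≈ 1.618
Length = width × φ = 145.22 × 1.618 = 234.96596
≈ 234.97
Area = width × length = 145.22 × 234.96596 = 34121.7567112 ≈ 34121.76
= Length: 234.97, Area: 34121.76

Length: 234.97, Area: 34121.76


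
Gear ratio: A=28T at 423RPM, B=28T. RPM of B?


Gear ratio = 28:28 = 1:1
RPM_B = RPM_A × (teeth_A / teeth_B)
= 423 × (28/28)
= 423.0 RPM

423.0 RPM


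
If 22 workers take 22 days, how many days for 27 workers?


Inverse proportion: x × y = constant
k = 22 × 22 = 484
y₂ = k / 27 = 484 / 27
= 17.93

17.93


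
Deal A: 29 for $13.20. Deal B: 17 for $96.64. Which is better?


Deal A: $13.20/29 = $0.4552/unit
Deal B: $96.64/17 = $5.6847/unit
A is cheaper per unit
= Deal A

Deal A


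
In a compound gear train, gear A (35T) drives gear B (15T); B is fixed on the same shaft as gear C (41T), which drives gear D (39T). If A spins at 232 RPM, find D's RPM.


Stage 1: RPM_B = RPM_A × t_A/t_B = 232 × 35/15 = 8120/15 ≈ 541.33
B and C share a shaft → RPM_C = RPM_B
Stage 2: RPM_D = RPM_C × t_C/t_D = RPM_A × (t_A×t_C)/(t_B×t_D)
Overall ratio = (35×41)/(15×39) = 1435/585
RPM_D = 232 × 1435/585 = 332920/585
≈ 569.09 RPM

569.09 RPM


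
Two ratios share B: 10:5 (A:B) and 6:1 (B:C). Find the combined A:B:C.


Match B: multiply A:B by 6 → 60:30
Multiply B:C by 5 → 30:5
Combined: 60:30:5
GCD = 5
= 12:6:1

12:6:1


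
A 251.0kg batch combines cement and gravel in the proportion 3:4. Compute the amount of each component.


Total parts = 3 + 4 = 7
cement: 251.0 × 3/7 = 107.6kg
gravel: 251.0 × 4/7 = 143.4kg
= 107.6kg and 143.4kg

107.6kg and 143.4kg


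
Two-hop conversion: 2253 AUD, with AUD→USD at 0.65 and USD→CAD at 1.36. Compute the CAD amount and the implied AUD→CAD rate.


Step 1: 2253 AUD × 0.65 = 1464.45 USD
Step 2: 1464.45 USD × 1.36 = 1991.65 CAD
Implied rate AUD→CAD = 0.65 × 1.36 = 0.8840
= 1991.65 CAD; implied rate 0.8840 CAD/AUD

1991.65 CAD; implied rate 0.8840 CAD/AUD


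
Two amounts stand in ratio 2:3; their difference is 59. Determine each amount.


Let A = 2k, B = 3k.
3k - 2k = 59
1k = 59 → k = 59/1 = 59
A = 2×59 = 118, B = 3×59 = 177
= A = 118, B = 177

A = 118, B = 177


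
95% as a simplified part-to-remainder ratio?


95% means 95 parts out of 100; remainder = 5
Part : remainder = 95:5
GCD = 5
= 19:1

19:1


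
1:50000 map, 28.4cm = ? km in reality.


Real distance = map distance × scale
= 28.4cm × 50000
= 1420000 cm = 14200.0 m
= 14.200 km

14.200 km


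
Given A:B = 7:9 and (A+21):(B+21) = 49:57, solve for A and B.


Let A = 7k, B = 9k.
(7k + 21) / (9k + 21) = 49/57
Cross-multiply: 57(7k + 21) = 49(9k + 21)
399k + 1197 = 441k + 1029
399k - 441k = 1029 - 1197
-42k = -168
k = -168/-42 = 4
A = 7×4 = 28, B = 9×4 = 36
= A = 28, B = 36

A = 28, B = 36


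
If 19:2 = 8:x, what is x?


Cross multiply: 19 × x = 2 × 8
19x = 16
x = 16 / 19
= 0.84

0.84


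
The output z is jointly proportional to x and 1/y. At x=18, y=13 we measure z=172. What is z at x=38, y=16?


z = k·x/y
Solve for k using the known point: k = z·y/x = 172×13/18 = 2236/18 ≈ 124.2222
Now evaluate at x=38, y=16:
z = k × 38 / 16 = (2236 × 38) / (18 × 16) = 84968/288
≈ 295.0278

295.0278


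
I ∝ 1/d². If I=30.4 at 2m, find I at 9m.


I₁d₁² = I₂d₂²
I₂ = I₁ × (d₁/d₂)²
= 30.4 × (2/9)²
= 30.4 × 4/81
= 121.6/81
≈ 1.5012

1.5012


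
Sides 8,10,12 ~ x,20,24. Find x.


Scale factor = 20/10 = 2
Missing side = 8 × 2
= 16.0

16.0


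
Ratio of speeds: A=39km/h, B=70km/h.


Ratio = 39:70
GCD = 1
Simplified = 39:70
Time ratio (same distance) = 70:39
Speed ratio = 39:70

39:70


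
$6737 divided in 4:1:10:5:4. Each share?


Total parts = 4 + 1 + 10 + 5 + 4 = 24
Part 1: 6737 × 4/24 = 1122.83
Part 2: 6737 × 1/24 = 280.71
Part 3: 6737 × 10/24 = 2807.08
Part 4: 6737 × 5/24 = 1403.54
Part 5: 6737 × 4/24 = 1122.83
= Part 1: $1122.83, Part 2: $280.71, Part 3: $2807.08, Part 4: $1403.54, Part 5: $1122.83

Part 1: $1122.83, Part 2: $280.71, Part 3: $2807.08, Part 4: $1403.54, Part 5: $1122.83


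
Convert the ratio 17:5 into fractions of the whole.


Total parts = 17 + 5 = 22
First part: 17/22 = 17/22
Second part: 5/22 = 5/22
= 17/22 and 5/22

17/22 and 5/22


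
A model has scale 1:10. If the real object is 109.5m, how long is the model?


Model size = real / scale
= 109.5 / 10
= 10.9500 m

10.9500 m


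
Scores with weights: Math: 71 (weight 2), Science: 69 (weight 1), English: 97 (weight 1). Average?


Numerator = 71×2 + 69×1 + 97×1
= 142 + 69 + 97
= 308
Total weight = 4
Weighted avg = 308/4
= 77.00

77.00


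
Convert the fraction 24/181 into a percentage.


Percentage = (part / whole) × 100
= (24 / 181) × 100
≈ 13.26%

13.26%


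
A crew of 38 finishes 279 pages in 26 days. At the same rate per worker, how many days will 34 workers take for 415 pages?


Days ∝ work / workers, so d₂ = d₁ × (m₁/m₂) × (w₂/w₁)
Workers factor (inverse): 38/34 ≈ 1.1176
Work factor (direct): 415/279 ≈ 1.4875
d₂ = 26 × 38/34 × 415/279 = (26 × 38 × 415) / (34 × 279) = 410020/9486
≈ 43.22 days

43.22 days


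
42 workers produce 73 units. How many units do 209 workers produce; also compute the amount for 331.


Direct proportion: y/x = constant
k = 73/42 ≈ 1.7381
y at x=209: k × 209 = 73 × 209 / 42 = 15257/42 ≈ 363.26
y at x=331: k × 331 = 73 × 331 / 42 = 24163/42 ≈ 575.31
= 363.26 and 575.31

363.26 and 575.31


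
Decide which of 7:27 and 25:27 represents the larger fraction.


7/27 = 0.2593
25/27 = 0.9259
0.2593 < 0.9259, so 7:27 is less
= 25:27

25:27


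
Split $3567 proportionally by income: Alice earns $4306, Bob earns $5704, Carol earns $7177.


Total income = 4306 + 5704 + 7177 = $17187
Alice: $3567 × 4306/17187 = $893.67
Bob: $3567 × 5704/17187 = $1183.81
Carol: $3567 × 7177/17187 = $1489.52
= Alice: $893.67, Bob: $1183.81, Carol: $1489.52

Alice: $893.67, Bob: $1183.81, Carol: $1489.52


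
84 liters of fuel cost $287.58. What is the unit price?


Unit rate = total / quantity
= 287.58 / 84
= $3.42 per unit

$3.42 per unit


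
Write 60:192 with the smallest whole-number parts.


GCD(60, 192) = 12
60/12 : 192/12
= 5:16

5:16


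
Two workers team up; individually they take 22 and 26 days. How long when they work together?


Rate of A = 1/22 per day
Rate of B = 1/26 per day
Combined rate = 1/22 + 1/26 = 48/572 ≈ 0.0839 per day
Days = 1 / combined rate = 572/48
≈ 11.92 days

11.92 days


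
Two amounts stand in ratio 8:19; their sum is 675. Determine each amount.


Let A = 8k, B = 19k.
8k + 19k = 675
27k = 675 → k = 675/27 = 25
A = 8×25 = 200, B = 19×25 = 475
= A = 200, B = 475

A = 200, B = 475


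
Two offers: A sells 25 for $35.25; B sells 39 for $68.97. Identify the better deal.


Deal A: $35.25/25 = $1.4100/unit
Deal B: $68.97/39 = $1.7685/unit
A is cheaper per unit
= Deal A

Deal A


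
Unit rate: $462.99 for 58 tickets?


Unit rate = total / quantity
= 462.99 / 58
= $7.98 per unit

$7.98 per unit


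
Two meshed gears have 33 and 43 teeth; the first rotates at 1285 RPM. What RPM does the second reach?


Gear ratio = 33:43 = 33:43
RPM_B = RPM_A × (teeth_A / teeth_B)
= 1285 × (33/43)
= 986.2 RPM

986.2 RPM


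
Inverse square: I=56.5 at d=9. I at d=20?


I₁d₁² = I₂d₂²
I₂ = I₁ × (d₁/d₂)²
= 56.5 × (9/20)²
= 56.5 × 81/400
= 4576.5/400
≈ 11.4413

11.4413


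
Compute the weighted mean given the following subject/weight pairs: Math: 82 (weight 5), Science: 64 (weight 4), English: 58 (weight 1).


Numerator = 82×5 + 64×4 + 58×1
= 410 + 256 + 58
= 724
Total weight = 10
Weighted avg = 724/10
= 72.40

72.40


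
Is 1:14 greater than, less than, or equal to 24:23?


1/14 = 0.0714
24/23 = 1.0435
0.0714 < 1.0435, so 1:14 is less
= less than

less than


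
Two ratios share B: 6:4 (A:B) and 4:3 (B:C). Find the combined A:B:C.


Match B: multiply A:B by 4 → 24:16
Multiply B:C by 4 → 16:12
Combined: 24:16:12
GCD = 4
= 6:4:3

6:4:3


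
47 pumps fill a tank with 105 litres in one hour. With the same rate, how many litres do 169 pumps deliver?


Direct proportion: y/x = constant
k = 105/47 ≈ 2.2340
y₂ = k × 169 = 105 × 169 / 47 = 17745/47
≈ 377.55

377.55


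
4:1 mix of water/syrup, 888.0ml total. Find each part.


Total parts = 4 + 1 = 5
water: 888.0 × 4/5 = 710.4ml
syrup: 888.0 × 1/5 = 177.6ml
= 710.4ml and 177.6ml

710.4ml and 177.6ml


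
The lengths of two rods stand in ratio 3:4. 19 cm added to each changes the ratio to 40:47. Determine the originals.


Let A = 3k, B = 4k.
(3k + 19) / (4k + 19) = 40/47
Cross-multiply: 47(3k + 19) = 40(4k + 19)
141k + 893 = 160k + 760
141k - 160k = 760 - 893
-19k = -133
k = -133/-19 = 7
A = 3×7 = 21, B = 4×7 = 28
= A = 21, B = 28

A = 21, B = 28


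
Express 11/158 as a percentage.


Percentage = (part / whole) × 100
= (11 / 158) × 100
≈ 6.96%

6.96%


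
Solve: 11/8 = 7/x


Cross multiply: 11 × x = 8 × 7
11x = 56
x = 56 / 11
= 5.09

5.09


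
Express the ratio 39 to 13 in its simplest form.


GCD(39, 13) = 13
39/13 : 13/13
= 3:1

3:1


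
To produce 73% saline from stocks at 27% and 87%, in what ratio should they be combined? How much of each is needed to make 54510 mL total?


Let x parts of 27% mix with y parts of 87%.
27x + 87y = 73(x + y)
27x + 87y = 73x + 73y
x(27 - 73) = y(73 - 87)
x/y = (87 - 73)/(73 - 27) = 14/46
Simplify: 7:23
Total parts = 30; one part = 54510/30 = 1817.00 mL
27% solution: 7×1817.00 = 12719.00 mL
87% solution: 23×1817.00 = 41791.00 mL
= ratio 7:23; 12719.00 mL and 41791.00 mL

ratio 7:23; 12719.00 mL and 41791.00 mL


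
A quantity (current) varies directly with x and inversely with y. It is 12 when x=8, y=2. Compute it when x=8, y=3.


z = k·x/y
Solve for k using the known point: k = z·y/x = 12×2/8 = 24/8 = 3.0000
Now evaluate at x=8, y=3:
z = k × 8 / 3 = (24 × 8) / (8 × 3) = 192/24
= 8.0000

8.0000


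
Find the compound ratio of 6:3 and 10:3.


Compound ratio = (6×10) : (3×3)
= 60:9
GCD = 3
= 20:3

20:3


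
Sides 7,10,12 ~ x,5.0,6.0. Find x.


Scale factor = 5.0/10 = 0.5
Missing side = 7 × 0.5
= 3.5

3.5


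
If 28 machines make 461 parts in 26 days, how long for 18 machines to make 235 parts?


Days ∝ work / workers, so d₂ = d₁ × (m₁/m₂) × (w₂/w₁)
Workers factor (inverse): 28/18 ≈ 1.5556
Work factor (direct): 235/461 ≈ 0.5098
d₂ = 26 × 28/18 × 235/461 = (26 × 28 × 235) / (18 × 461) = 171080/8298
≈ 20.62 days

20.62 days


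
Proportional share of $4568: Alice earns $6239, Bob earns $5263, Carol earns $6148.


Total income = 6239 + 5263 + 6148 = $17650
Alice: $4568 × 6239/17650 = $1614.72
Bob: $4568 × 5263/17650 = $1362.12
Carol: $4568 × 6148/17650 = $1591.17
= Alice: $1614.72, Bob: $1362.12, Carol: $1591.17

Alice: $1614.72, Bob: $1362.12, Carol: $1591.17


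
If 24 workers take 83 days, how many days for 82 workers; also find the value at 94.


Inverse proportion: x × y = constant
k = 24 × 83 = 1992
At x=82: k/82 = 24.29
At x=94: k/94 = 21.19
= 24.29 and 21.19

24.29 and 21.19


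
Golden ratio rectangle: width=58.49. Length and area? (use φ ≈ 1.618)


φ = (1 + √5) / 2 ≈ 1.618
Length = width × φ = 58.49 × 1.618 = 94.63682
≈ 94.64
Area = width × length = 58.49 × 94.63682 = 5535.3076018 ≈ 5535.31
= Length: 94.64, Area: 5535.31

Length: 94.64, Area: 5535.31


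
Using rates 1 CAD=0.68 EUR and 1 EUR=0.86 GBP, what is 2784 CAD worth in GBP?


Step 1: 2784 CAD × 0.68 = 1893.12 EUR
Step 2: 1893.12 EUR × 0.86 = 1628.08 GBP
Implied rate CAD→GBP = 0.68 × 0.86 = 0.5848
= 1628.08 GBP

1628.08 GBP


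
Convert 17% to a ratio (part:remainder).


17% means 17 parts out of 100; remainder = 83
Part : remainder = 17:83
GCD = 1
= 17:83

17:83


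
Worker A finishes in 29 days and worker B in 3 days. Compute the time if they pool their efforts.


Rate of A = 1/29 per day
Rate of B = 1/3 per day
Combined rate = 1/29 + 1/3 = 32/87 ≈ 0.3678 per day
Days = 1 / combined rate = 87/32
≈ 2.72 days

2.72 days


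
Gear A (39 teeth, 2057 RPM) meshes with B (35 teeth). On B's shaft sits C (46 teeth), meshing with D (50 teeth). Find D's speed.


Stage 1: RPM_B = RPM_A × t_A/t_B = 2057 × 39/35 = 80223/35 ≈ 2292.09
B and C share a shaft → RPM_C = RPM_B
Stage 2: RPM_D = RPM_C × t_C/t_D = RPM_A × (t_A×t_C)/(t_B×t_D)
Overall ratio = (39×46)/(35×50) = 1794/1750
RPM_D = 2057 × 1794/1750 = 3690258/1750
≈ 2108.72 RPM

2108.72 RPM


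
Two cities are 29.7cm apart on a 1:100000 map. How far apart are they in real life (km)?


Real distance = map distance × scale
= 29.7cm × 100000
= 2970000 cm = 29700.0 m
= 29.700 km

29.700 km


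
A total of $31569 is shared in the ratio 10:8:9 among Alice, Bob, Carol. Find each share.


Total parts = 10 + 8 + 9 = 27
Alice: 31569 × 10/27 = 11692.22
Bob: 31569 × 8/27 = 9353.78
Carol: 31569 × 9/27 = 10523.00
= Alice: $11692.22, Bob: $9353.78, Carol: $10523.00

Alice: $11692.22, Bob: $9353.78, Carol: $10523.00


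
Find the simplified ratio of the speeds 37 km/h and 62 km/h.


Ratio = 37:62
GCD = 1
Simplified = 37:62
Time ratio (same distance) = 62:37
Speed ratio = 37:62

37:62


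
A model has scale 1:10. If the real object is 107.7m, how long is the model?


Model size = real / scale
= 107.7 / 10
= 10.7700 m

10.7700 m


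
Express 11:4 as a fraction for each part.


Total parts = 11 + 4 = 15
First part: 11/15 = 11/15
Second part: 4/15 = 4/15
= 11/15 and 4/15

11/15 and 4/15


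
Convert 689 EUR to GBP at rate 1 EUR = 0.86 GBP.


Amount × rate = 689 × 0.86
= 592.54 GBP

592.54 GBP


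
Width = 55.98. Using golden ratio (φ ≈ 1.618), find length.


φ = (1 + √5) / 2 ≈ 1.618
Length = width × φ = 55.98 × 1.618 = 90.57564
≈ 90.58

90.58


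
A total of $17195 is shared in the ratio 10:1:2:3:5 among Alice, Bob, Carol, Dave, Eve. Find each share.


Total parts = 10 + 1 + 2 + 3 + 5 = 21
Alice: 17195 × 10/21 = 8188.10
Bob: 17195 × 1/21 = 818.81
Carol: 17195 × 2/21 = 1637.62
Dave: 17195 × 3/21 = 2456.43
Eve: 17195 × 5/21 = 4094.05
= Alice: $8188.10, Bob: $818.81, Carol: $1637.62, Dave: $2456.43, Eve: $4094.05

Alice: $8188.10, Bob: $818.81, Carol: $1637.62, Dave: $2456.43, Eve: $4094.05


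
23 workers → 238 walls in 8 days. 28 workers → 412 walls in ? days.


Days ∝ work / workers, so d₂ = d₁ × (m₁/m₂) × (w₂/w₁)
Workers factor (inverse): 23/28 ≈ 0.8214
Work factor (direct): 412/238 ≈ 1.7311
d₂ = 8 × 23/28 × 412/238 = (8 × 23 × 412) / (28 × 238) = 75808/6664
≈ 11.38 days

11.38 days


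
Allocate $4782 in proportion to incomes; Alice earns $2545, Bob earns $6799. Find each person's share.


Total income = 2545 + 6799 = $9344
Alice: $4782 × 2545/9344 = $1302.46
Bob: $4782 × 6799/9344 = $3479.54
= Alice: $1302.46, Bob: $3479.54

Alice: $1302.46, Bob: $3479.54


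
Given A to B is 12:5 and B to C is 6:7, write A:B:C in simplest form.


Match B: multiply A:B by 6 → 72:30
Multiply B:C by 5 → 30:35
Combined: 72:30:35
GCD = 1
= 72:30:35

72:30:35


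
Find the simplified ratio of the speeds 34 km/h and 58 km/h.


Ratio = 34:58
GCD = 2
Simplified = 17:29
Time ratio (same distance) = 29:17
Speed ratio = 17:29

17:29


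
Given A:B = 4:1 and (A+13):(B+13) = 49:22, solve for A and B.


Let A = 4k, B = 1k.
(4k + 13) / (1k + 13) = 49/22
Cross-multiply: 22(4k + 13) = 49(1k + 13)
88k + 286 = 49k + 637
88k - 49k = 637 - 286
39k = 351
k = 351/39 = 9
A = 4×9 = 36, B = 1×9 = 9
= A = 36, B = 9

A = 36, B = 9


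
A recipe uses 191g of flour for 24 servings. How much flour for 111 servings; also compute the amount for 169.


Direct proportion: y/x = constant
k = 191/24 ≈ 7.9583
y at x=111: k × 111 = 191 × 111 / 24 = 21201/24 ≈ 883.38
y at x=169: k × 169 = 191 × 169 / 24 = 32279/24 ≈ 1344.96
= 883.38 and 1344.96

883.38 and 1344.96


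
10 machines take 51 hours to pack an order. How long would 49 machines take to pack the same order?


Inverse proportion: x × y = constant
k = 10 × 51 = 510
y₂ = k / 49 = 510 / 49
= 10.41

10.41


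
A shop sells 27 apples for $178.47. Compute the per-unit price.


Unit rate = total / quantity
= 178.47 / 27
= $6.61 per unit

$6.61 per unit


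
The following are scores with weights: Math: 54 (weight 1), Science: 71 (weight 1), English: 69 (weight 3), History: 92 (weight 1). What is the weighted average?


Numerator = 54×1 + 71×1 + 69×3 + 92×1
= 54 + 71 + 207 + 92
= 424
Total weight = 6
Weighted avg = 424/6
= 70.67

70.67


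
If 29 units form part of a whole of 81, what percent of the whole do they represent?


Percentage = (part / whole) × 100
= (29 / 81) × 100
≈ 35.80%

35.80%


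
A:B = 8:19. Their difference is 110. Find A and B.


Let A = 8k, B = 19k.
19k - 8k = 110
11k = 110 → k = 110/11 = 10
A = 8×10 = 80, B = 19×10 = 190
= A = 80, B = 190

A = 80, B = 190


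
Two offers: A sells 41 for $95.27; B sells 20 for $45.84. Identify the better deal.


Deal A: $95.27/41 = $2.3237/unit
Deal B: $45.84/20 = $2.2920/unit
B is cheaper per unit
= Deal B

Deal B


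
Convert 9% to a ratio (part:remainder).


9% means 9 parts out of 100; remainder = 91
Part : remainder = 9:91
GCD = 1
= 9:91

9:91


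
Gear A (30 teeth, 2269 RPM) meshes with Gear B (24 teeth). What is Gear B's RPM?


Gear ratio = 30:24 = 5:4
RPM_B = RPM_A × (teeth_A / teeth_B)
= 2269 × (30/24)
= 2836.3 RPM

2836.3 RPM


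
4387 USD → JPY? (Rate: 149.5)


Amount × rate = 4387 × 149.5
= 655856.50 JPY

655856.50 JPY


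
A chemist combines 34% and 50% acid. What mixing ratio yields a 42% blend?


Let x parts of 34% mix with y parts of 50%.
34x + 50y = 42(x + y)
34x + 50y = 42x + 42y
x(34 - 42) = y(42 - 50)
x/y = (50 - 42)/(42 - 34) = 8/8
Simplify: 1:1
= 1:1

1:1


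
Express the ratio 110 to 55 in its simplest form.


GCD(110, 55) = 55
110/55 : 55/55
= 2:1

2:1


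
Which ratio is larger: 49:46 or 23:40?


49/46 = 1.0652
23/40 = 0.5750
1.0652 > 0.5750, so 49:46 is greater
= 49:46

49:46


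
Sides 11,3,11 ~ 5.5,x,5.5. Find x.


Scale factor = 5.5/11 = 0.5
Missing side = 3 × 0.5
= 1.5

1.5


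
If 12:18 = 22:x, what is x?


Cross multiply: 12 × x = 18 × 22
12x = 396
x = 396 / 12
= 33.00

33.00


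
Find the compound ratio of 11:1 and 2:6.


Compound ratio = (11×2) : (1×6)
= 22:6
GCD = 2
= 11:3

11:3


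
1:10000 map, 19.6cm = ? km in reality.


Real distance = map distance × scale
= 19.6cm × 10000
= 196000 cm = 1960.0 m
= 1.960 km

1.960 km


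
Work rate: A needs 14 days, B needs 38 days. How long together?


Rate of A = 1/14 per day
Rate of B = 1/38 per day
Combined rate = 1/14 + 1/38 = 52/532 ≈ 0.0977 per day
Days = 1 / combined rate = 532/52
≈ 10.23 days

10.23 days


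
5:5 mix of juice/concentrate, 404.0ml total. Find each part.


Total parts = 5 + 5 = 10
juice: 404.0 × 5/10 = 202.0ml
concentrate: 404.0 × 5/10 = 202.0ml
= 202.0ml and 202.0ml

202.0ml and 202.0ml


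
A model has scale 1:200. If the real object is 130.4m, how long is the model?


Model size = real / scale
= 130.4 / 200
= 0.6520 m

0.6520 m


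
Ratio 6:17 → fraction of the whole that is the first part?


Total parts = 6 + 17 = 23
First part: 6/23 = 6/23
= 6/23

6/23


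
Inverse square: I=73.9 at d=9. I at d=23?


I₁d₁² = I₂d₂²
I₂ = I₁ × (d₁/d₂)²
= 73.9 × (9/23)²
= 73.9 × 81/529
= 5985.9/529
≈ 11.3155

11.3155


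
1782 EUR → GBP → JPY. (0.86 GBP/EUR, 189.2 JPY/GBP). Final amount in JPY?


Step 1: 1782 EUR × 0.86 = 1532.52 GBP
Step 2: 1532.52 GBP × 189.2 = 289952.78 JPY
Implied rate EUR→JPY = 0.86 × 189.2 = 162.7120
= 289952.78 JPY

289952.78 JPY


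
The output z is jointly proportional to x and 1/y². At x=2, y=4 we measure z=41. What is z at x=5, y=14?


z = k·x/y²
Solve for k using the known point: k = z·y²/x = 41×16/2 = 656/2 = 328.0000
Now evaluate at x=5, y=14:
z = k × 5 / 196 = (656 × 5) / (2 × 196) = 3280/392
≈ 8.3673

8.3673


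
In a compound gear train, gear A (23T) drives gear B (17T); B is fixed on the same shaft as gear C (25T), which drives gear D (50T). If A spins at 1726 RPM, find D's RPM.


Stage 1: RPM_B = RPM_A × t_A/t_B = 1726 × 23/17 = 39698/17 ≈ 2335.18
B and C share a shaft → RPM_C = RPM_B
Stage 2: RPM_D = RPM_C × t_C/t_D = RPM_A × (t_A×t_C)/(t_B×t_D)
Overall ratio = (23×25)/(17×50) = 575/850
RPM_D = 1726 × 575/850 = 992450/850
≈ 1167.59 RPM

1167.59 RPM


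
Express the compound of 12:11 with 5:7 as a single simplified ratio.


Compound ratio = (12×5) : (11×7)
= 60:77
GCD = 1
= 60:77

60:77


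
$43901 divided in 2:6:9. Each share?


Total parts = 2 + 6 + 9 = 17
Part 1: 43901 × 2/17 = 5164.82
Part 2: 43901 × 6/17 = 15494.47
Part 3: 43901 × 9/17 = 23241.71
= Part 1: $5164.82, Part 2: $15494.47, Part 3: $23241.71

Part 1: $5164.82, Part 2: $15494.47, Part 3: $23241.71


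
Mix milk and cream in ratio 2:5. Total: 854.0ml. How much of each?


Total parts = 2 + 5 = 7
milk: 854.0 × 2/7 = 244.0ml
cream: 854.0 × 5/7 = 610.0ml
= 244.0ml and 610.0ml

244.0ml and 610.0ml


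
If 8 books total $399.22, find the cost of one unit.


Unit rate = total / quantity
= 399.22 / 8
= $49.90 per unit

$49.90 per unit


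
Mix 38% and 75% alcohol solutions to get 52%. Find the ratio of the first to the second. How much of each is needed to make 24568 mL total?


Let x parts of 38% mix with y parts of 75%.
38x + 75y = 52(x + y)
38x + 75y = 52x + 52y
x(38 - 52) = y(52 - 75)
x/y = (75 - 52)/(52 - 38) = 23/14
Simplify: 23:14
Total parts = 37; one part = 24568/37 = 664.00 mL
38% solution: 23×664.00 = 15272.00 mL
75% solution: 14×664.00 = 9296.00 mL
= ratio 23:14; 15272.00 mL and 9296.00 mL

ratio 23:14; 15272.00 mL and 9296.00 mL


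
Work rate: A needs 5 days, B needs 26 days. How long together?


Rate of A = 1/5 per day
Rate of B = 1/26 per day
Combined rate = 1/5 + 1/26 = 31/130 ≈ 0.2385 per day
Days = 1 / combined rate = 130/31
≈ 4.19 days

4.19 days


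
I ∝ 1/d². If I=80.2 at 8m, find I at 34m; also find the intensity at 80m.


I₁d₁² = I₂d₂²
I at 34m = 80.2 × (8/34)² = 80.2 × 64/1156 = 5132.8/1156 ≈ 4.4401
I at 80m = 80.2 × (8/80)² = 80.2 × 64/6400 = 5132.8/6400 = 0.8020
= 4.4401 and 0.8020

4.4401 and 0.8020


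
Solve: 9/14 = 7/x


Cross multiply: 9 × x = 14 × 7
9x = 98
x = 98 / 9
= 10.89

10.89


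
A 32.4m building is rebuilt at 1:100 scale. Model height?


Model size = real / scale
= 32.4 / 100
= 0.3240 m

0.3240 m


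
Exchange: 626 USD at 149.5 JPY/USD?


Amount × rate = 626 × 149.5
= 93587.00 JPY

93587.00 JPY


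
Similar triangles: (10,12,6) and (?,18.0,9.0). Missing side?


Scale factor = 18.0/12 = 1.5
Missing side = 10 × 1.5
= 15.0

15.0


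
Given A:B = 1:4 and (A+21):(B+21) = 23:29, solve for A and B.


Let A = 1k, B = 4k.
(1k + 21) / (4k + 21) = 23/29
Cross-multiply: 29(1k + 21) = 23(4k + 21)
29k + 609 = 92k + 483
29k - 92k = 483 - 609
-63k = -126
k = -126/-63 = 2
A = 1×2 = 2, B = 4×2 = 8
= A = 2, B = 8

A = 2, B = 8


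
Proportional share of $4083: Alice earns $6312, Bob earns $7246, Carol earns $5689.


Total income = 6312 + 7246 + 5689 = $19247
Alice: $4083 × 6312/19247 = $1339.01
Bob: $4083 × 7246/19247 = $1537.14
Carol: $4083 × 5689/19247 = $1206.85
= Alice: $1339.01, Bob: $1537.14, Carol: $1206.85

Alice: $1339.01, Bob: $1537.14, Carol: $1206.85


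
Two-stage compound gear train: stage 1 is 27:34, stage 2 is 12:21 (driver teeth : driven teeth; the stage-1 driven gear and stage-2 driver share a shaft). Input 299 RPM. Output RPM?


Stage 1: RPM_B = RPM_A × t_A/t_B = 299 × 27/34 = 8073/34 ≈ 237.44
B and C share a shaft → RPM_C = RPM_B
Stage 2: RPM_D = RPM_C × t_C/t_D = RPM_A × (t_A×t_C)/(t_B×t_D)
Overall ratio = (27×12)/(34×21) = 324/714
RPM_D = 299 × 324/714 = 96876/714
≈ 135.68 RPM

135.68 RPM


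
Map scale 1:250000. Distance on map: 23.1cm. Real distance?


Real distance = map distance × scale
= 23.1cm × 250000
= 5775000 cm = 57750.0 m
= 57.750 km

57.750 km


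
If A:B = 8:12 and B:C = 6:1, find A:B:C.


Match B: multiply A:B by 6 → 48:72
Multiply B:C by 12 → 72:12
Combined: 48:72:12
GCD = 12
= 4:6:1

4:6:1


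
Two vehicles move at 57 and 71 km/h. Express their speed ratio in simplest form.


Ratio = 57:71
GCD = 1
Simplified = 57:71
Time ratio (same distance) = 71:57
Speed ratio = 57:71

57:71


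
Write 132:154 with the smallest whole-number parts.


GCD(132, 154) = 22
132/22 : 154/22
= 6:7

6:7


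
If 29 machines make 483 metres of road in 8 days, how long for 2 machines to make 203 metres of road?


Days ∝ work / workers, so d₂ = d₁ × (m₁/m₂) × (w₂/w₁)
Workers factor (inverse): 29/2 = 14.5000
Work factor (direct): 203/483 ≈ 0.4203
d₂ = 8 × 29/2 × 203/483 = (8 × 29 × 203) / (2 × 483) = 47096/966
≈ 48.75 days

48.75 days


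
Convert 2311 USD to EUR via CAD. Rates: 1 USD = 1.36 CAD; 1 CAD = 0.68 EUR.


Step 1: 2311 USD × 1.36 = 3142.96 CAD
Step 2: 3142.96 CAD × 0.68 = 2137.21 EUR
Implied rate USD→EUR = 1.36 × 0.68 = 0.9248
= 2137.21 EUR

2137.21 EUR


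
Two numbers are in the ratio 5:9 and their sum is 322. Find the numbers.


Let A = 5k, B = 9k.
5k + 9k = 322
14k = 322 → k = 322/14 = 23
A = 5×23 = 115, B = 9×23 = 207
= A = 115, B = 207

A = 115, B = 207


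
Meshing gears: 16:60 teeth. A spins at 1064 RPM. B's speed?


Gear ratio = 16:60 = 4:15
RPM_B = RPM_A × (teeth_A / teeth_B)
= 1064 × (16/60)
= 283.7 RPM

283.7 RPM


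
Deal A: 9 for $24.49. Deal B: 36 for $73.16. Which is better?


Deal A: $24.49/9 = $2.7211/unit
Deal B: $73.16/36 = $2.0322/unit
B is cheaper per unit
= Deal B

Deal B


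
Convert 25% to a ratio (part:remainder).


25% means 25 parts out of 100; remainder = 75
Part : remainder = 25:75
GCD = 25
= 1:3

1:3


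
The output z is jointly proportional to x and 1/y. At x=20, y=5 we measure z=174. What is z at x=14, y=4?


z = k·x/y
Solve for k using the known point: k = z·y/x = 174×5/20 = 870/20 = 43.5000
Now evaluate at x=14, y=4:
z = k × 14 / 4 = (870 × 14) / (20 × 4) = 12180/80
= 152.2500

152.2500


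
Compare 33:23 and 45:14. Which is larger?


33/23 = 1.4348
45/14 = 3.2143
1.4348 < 3.2143, so 33:23 is less
= 45:14

45:14


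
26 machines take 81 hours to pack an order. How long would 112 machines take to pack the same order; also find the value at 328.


Inverse proportion: x × y = constant
k = 26 × 81 = 2106
At x=112: k/112 = 18.80
At x=328: k/328 = 6.42
= 18.80 and 6.42

18.80 and 6.42


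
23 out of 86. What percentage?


Percentage = (part / whole) × 100
= (23 / 86) × 100
≈ 26.74%

26.74%


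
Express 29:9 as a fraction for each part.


Total parts = 29 + 9 = 38
First part: 29/38 = 29/38
Second part: 9/38 = 9/38
= 29/38 and 9/38

29/38 and 9/38


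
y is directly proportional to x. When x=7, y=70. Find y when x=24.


Direct proportion: y/x = constant
k = 70/7 = 10.0000
y₂ = k × 24 = 70 × 24 / 7 = 1680/7
= 240.00

240.00


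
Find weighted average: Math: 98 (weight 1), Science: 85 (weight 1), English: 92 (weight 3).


Numerator = 98×1 + 85×1 + 92×3
= 98 + 85 + 276
= 459
Total weight = 5
Weighted avg = 459/5
= 91.80

91.80


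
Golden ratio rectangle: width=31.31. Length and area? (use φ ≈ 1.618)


φ = (1 + √5) / 2 ≈ 1.618
Length = width × φ = 31.31 × 1.618 = 50.65958
≈ 50.66
Area = width × length = 31.31 × 50.65958 = 1586.1514498 ≈ 1586.15
= Length: 50.66, Area: 1586.15

Length: 50.66, Area: 1586.15


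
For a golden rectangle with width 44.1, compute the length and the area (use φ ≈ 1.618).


φ = (1 + √5) / 2 ≈ 1.618
Length = width × φ = 44.1 × 1.618 = 71.3538
≈ 71.35
Area = width × length = 44.1 × 71.3538 = 3146.70258 ≈ 3146.70
= Length: 71.35, Area: 3146.70

Length: 71.35, Area: 3146.70


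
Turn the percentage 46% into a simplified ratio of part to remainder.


46% means 46 parts out of 100; remainder = 54
Part : remainder = 46:54
GCD = 2
= 23:27

23:27


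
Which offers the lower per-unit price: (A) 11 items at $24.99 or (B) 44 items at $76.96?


Deal A: $24.99/11 = $2.2718/unit
Deal B: $76.96/44 = $1.7491/unit
B is cheaper per unit
= Deal B

Deal B


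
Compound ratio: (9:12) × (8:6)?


Compound ratio = (9×8) : (12×6)
= 72:72
GCD = 72
= 1:1

1:1


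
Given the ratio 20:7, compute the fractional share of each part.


Total parts = 20 + 7 = 27
First part: 20/27 = 20/27
Second part: 7/27 = 7/27
= 20/27 and 7/27

20/27 and 7/27


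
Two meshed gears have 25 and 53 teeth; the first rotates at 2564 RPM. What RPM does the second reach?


Gear ratio = 25:53 = 25:53
RPM_B = RPM_A × (teeth_A / teeth_B)
= 2564 × (25/53)
= 1209.4 RPM

1209.4 RPM


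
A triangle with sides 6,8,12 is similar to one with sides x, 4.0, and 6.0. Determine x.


Scale factor = 4.0/8 = 0.5
Missing side = 6 × 0.5
= 3.0

3.0


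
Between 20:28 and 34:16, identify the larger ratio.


20/28 = 0.7143
34/16 = 2.1250
0.7143 < 2.1250, so 20:28 is less
= 34:16

34:16


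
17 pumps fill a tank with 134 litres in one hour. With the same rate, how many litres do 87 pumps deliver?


Direct proportion: y/x = constant
k = 134/17 ≈ 7.8824
y₂ = k × 87 = 134 × 87 / 17 = 11658/17
≈ 685.76

685.76


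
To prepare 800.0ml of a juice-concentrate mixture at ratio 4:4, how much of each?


Total parts = 4 + 4 = 8
juice: 800.0 × 4/8 = 400.0ml
concentrate: 800.0 × 4/8 = 400.0ml
= 400.0ml and 400.0ml

400.0ml and 400.0ml
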